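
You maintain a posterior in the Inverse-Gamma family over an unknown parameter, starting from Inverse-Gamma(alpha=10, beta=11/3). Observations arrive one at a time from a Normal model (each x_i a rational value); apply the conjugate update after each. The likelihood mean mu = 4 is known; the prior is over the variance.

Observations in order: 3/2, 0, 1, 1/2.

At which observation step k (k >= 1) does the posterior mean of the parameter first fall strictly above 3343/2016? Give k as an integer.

obs 1: x=3/2 → posterior Inverse-Gamma(21/2, 163/24)
obs 2: x=0 → posterior Inverse-Gamma(11, 355/24)
obs 3: x=1 → posterior Inverse-Gamma(23/2, 463/24)
obs 4: x=1/2 → posterior Inverse-Gamma(12, 305/12)

k = 3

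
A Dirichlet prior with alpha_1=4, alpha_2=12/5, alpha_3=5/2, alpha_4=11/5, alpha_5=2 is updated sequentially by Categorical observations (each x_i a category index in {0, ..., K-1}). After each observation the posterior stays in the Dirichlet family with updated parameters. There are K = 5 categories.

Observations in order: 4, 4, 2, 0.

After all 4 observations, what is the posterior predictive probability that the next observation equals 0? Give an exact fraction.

obs 1: x=4 → posterior Dirichlet(4, 12/5, 5/2, 11/5, 3)
obs 2: x=4 → posterior Dirichlet(4, 12/5, 5/2, 11/5, 4)
obs 3: x=2 → posterior Dirichlet(4, 12/5, 7/2, 11/5, 4)
obs 4: x=0 → posterior Dirichlet(5, 12/5, 7/2, 11/5, 4)

50/171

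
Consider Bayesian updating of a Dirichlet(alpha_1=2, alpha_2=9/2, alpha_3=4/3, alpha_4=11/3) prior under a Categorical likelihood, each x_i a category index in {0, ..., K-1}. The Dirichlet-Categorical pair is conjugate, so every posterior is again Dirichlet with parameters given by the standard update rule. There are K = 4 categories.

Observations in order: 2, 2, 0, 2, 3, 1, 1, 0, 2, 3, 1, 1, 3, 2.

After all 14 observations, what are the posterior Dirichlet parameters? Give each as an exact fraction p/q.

obs 1: x=2 → posterior Dirichlet(2, 9/2, 7/3, 11/3)
obs 2: x=2 → posterior Dirichlet(2, 9/2, 10/3, 11/3)
obs 3: x=0 → posterior Dirichlet(3, 9/2, 10/3, 11/3)
obs 4: x=2 → posterior Dirichlet(3, 9/2, 13/3, 11/3)
obs 5: x=3 → posterior Dirichlet(3, 9/2, 13/3, 14/3)
obs 6: x=1 → posterior Dirichlet(3, 11/2, 13/3, 14/3)
obs 7: x=1 → posterior Dirichlet(3, 13/2, 13/3, 14/3)
obs 8: x=0 → posterior Dirichlet(4, 13/2, 13/3, 14/3)
obs 9: x=2 → posterior Dirichlet(4, 13/2, 16/3, 14/3)
obs 10: x=3 → posterior Dirichlet(4, 13/2, 16/3, 17/3)
obs 11: x=1 → posterior Dirichlet(4, 15/2, 16/3, 17/3)
obs 12: x=1 → posterior Dirichlet(4, 17/2, 16/3, 17/3)
obs 13: x=3 → posterior Dirichlet(4, 17/2, 16/3, 20/3)
obs 14: x=2 → posterior Dirichlet(4, 17/2, 19/3, 20/3)

alpha_1=4, alpha_2=17/2, alpha_3=19/3, alpha_4=20/3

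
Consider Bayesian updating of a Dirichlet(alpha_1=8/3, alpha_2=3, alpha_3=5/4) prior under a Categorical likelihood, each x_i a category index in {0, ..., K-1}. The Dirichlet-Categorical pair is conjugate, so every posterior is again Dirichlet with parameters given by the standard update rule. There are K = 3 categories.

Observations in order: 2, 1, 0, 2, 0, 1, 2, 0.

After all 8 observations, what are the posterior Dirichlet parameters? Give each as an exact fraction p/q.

obs 1: x=2 → posterior Dirichlet(8/3, 3, 9/4)
obs 2: x=1 → posterior Dirichlet(8/3, 4, 9/4)
obs 3: x=0 → posterior Dirichlet(11/3, 4, 9/4)
obs 4: x=2 → posterior Dirichlet(11/3, 4, 13/4)
obs 5: x=0 → posterior Dirichlet(14/3, 4, 13/4)
obs 6: x=1 → posterior Dirichlet(14/3, 5, 13/4)
obs 7: x=2 → posterior Dirichlet(14/3, 5, 17/4)
obs 8: x=0 → posterior Dirichlet(17/3, 5, 17/4)

alpha_1=17/3, alpha_2=5, alpha_3=17/4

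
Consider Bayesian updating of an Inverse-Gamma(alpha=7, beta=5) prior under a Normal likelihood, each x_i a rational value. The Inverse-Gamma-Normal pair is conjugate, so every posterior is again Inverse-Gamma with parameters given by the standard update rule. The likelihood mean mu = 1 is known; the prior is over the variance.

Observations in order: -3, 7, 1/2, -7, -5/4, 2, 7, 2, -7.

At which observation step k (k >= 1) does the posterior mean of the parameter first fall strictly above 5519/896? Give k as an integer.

obs 1: x=-3 → posterior Inverse-Gamma(15/2, 13)
obs 2: x=7 → posterior Inverse-Gamma(8, 31)
obs 3: x=1/2 → posterior Inverse-Gamma(17/2, 249/8)
obs 4: x=-7 → posterior Inverse-Gamma(9, 505/8)
obs 5: x=-5/4 → posterior Inverse-Gamma(19/2, 2101/32)
obs 6: x=2 → posterior Inverse-Gamma(10, 2117/32)
obs 7: x=7 → posterior Inverse-Gamma(21/2, 2693/32)
obs 8: x=2 → posterior Inverse-Gamma(11, 2709/32)
obs 9: x=-7 → posterior Inverse-Gamma(23/2, 3733/32)

k = 4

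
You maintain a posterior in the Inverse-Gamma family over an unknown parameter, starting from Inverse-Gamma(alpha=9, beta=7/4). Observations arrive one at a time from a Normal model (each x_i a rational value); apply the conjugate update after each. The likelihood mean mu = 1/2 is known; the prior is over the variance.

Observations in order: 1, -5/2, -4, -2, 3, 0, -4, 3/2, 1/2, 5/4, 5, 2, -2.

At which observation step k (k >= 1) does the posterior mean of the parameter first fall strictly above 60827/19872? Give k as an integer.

k = 11

obs 1: x=1 → posterior Inverse-Gamma(19/2, 15/8)
obs 2: x=-5/2 → posterior Inverse-Gamma(10, 51/8)
obs 3: x=-4 → posterior Inverse-Gamma(21/2, 33/2)
obs 4: x=-2 → posterior Inverse-Gamma(11, 157/8)
obs 5: x=3 → posterior Inverse-Gamma(23/2, 91/4)
obs 6: x=0 → posterior Inverse-Gamma(12, 183/8)
obs 7: x=-4 → posterior Inverse-Gamma(25/2, 33)
obs 8: x=3/2 → posterior Inverse-Gamma(13, 67/2)
obs 9: x=1/2 → posterior Inverse-Gamma(27/2, 67/2)
obs 10: x=5/4 → posterior Inverse-Gamma(14, 1081/32)
obs 11: x=5 → posterior Inverse-Gamma(29/2, 1405/32)
obs 12: x=2 → posterior Inverse-Gamma(15, 1441/32)
obs 13: x=-2 → posterior Inverse-Gamma(31/2, 1541/32)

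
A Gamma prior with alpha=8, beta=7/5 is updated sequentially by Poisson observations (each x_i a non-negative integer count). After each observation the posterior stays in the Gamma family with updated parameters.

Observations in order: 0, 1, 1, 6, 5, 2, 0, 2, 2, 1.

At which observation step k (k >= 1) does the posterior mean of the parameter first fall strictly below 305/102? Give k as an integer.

k = 2

obs 1: x=0 → posterior Gamma(8, 12/5)
obs 2: x=1 → posterior Gamma(9, 17/5)
obs 3: x=1 → posterior Gamma(10, 22/5)
obs 4: x=6 → posterior Gamma(16, 27/5)
obs 5: x=5 → posterior Gamma(21, 32/5)
obs 6: x=2 → posterior Gamma(23, 37/5)
obs 7: x=0 → posterior Gamma(23, 42/5)
obs 8: x=2 → posterior Gamma(25, 47/5)
obs 9: x=2 → posterior Gamma(27, 52/5)
obs 10: x=1 → posterior Gamma(28, 57/5)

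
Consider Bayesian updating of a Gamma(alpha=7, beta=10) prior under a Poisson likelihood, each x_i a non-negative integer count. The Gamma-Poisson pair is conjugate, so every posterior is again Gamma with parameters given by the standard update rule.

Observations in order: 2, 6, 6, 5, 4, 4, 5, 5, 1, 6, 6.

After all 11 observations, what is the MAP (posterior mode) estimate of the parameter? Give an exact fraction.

8/3

obs 1: x=2 → posterior Gamma(9, 11)
obs 2: x=6 → posterior Gamma(15, 12)
obs 3: x=6 → posterior Gamma(21, 13)
obs 4: x=5 → posterior Gamma(26, 14)
obs 5: x=4 → posterior Gamma(30, 15)
obs 6: x=4 → posterior Gamma(34, 16)
obs 7: x=5 → posterior Gamma(39, 17)
obs 8: x=5 → posterior Gamma(44, 18)
obs 9: x=1 → posterior Gamma(45, 19)
obs 10: x=6 → posterior Gamma(51, 20)
obs 11: x=6 → posterior Gamma(57, 21)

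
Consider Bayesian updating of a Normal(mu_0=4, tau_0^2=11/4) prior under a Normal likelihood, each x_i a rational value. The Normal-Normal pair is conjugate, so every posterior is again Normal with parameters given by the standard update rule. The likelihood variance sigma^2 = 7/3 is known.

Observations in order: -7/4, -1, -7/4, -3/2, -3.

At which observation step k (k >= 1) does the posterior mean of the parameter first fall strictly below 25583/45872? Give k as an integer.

obs 1: x=-7/4 → posterior Normal(217/244, 77/61)
obs 2: x=-1 → posterior Normal(85/376, 77/94)
obs 3: x=-7/4 → posterior Normal(-73/254, 77/127)
obs 4: x=-3/2 → posterior Normal(-43/80, 77/160)
obs 5: x=-3 → posterior Normal(-185/193, 77/193)

k = 2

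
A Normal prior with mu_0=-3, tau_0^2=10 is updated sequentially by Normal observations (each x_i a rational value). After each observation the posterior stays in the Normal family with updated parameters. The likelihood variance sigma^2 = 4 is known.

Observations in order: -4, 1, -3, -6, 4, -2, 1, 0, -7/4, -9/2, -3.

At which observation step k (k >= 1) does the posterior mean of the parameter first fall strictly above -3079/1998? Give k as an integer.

k = 7

obs 1: x=-4 → posterior Normal(-26/7, 20/7)
obs 2: x=1 → posterior Normal(-7/4, 5/3)
obs 3: x=-3 → posterior Normal(-36/17, 20/17)
obs 4: x=-6 → posterior Normal(-3, 10/11)
obs 5: x=4 → posterior Normal(-46/27, 20/27)
obs 6: x=-2 → posterior Normal(-7/4, 5/8)
obs 7: x=1 → posterior Normal(-51/37, 20/37)
obs 8: x=0 → posterior Normal(-17/14, 10/21)
obs 9: x=-7/4 → posterior Normal(-239/188, 20/47)
obs 10: x=-9/2 → posterior Normal(-329/208, 5/13)
obs 11: x=-3 → posterior Normal(-389/228, 20/57)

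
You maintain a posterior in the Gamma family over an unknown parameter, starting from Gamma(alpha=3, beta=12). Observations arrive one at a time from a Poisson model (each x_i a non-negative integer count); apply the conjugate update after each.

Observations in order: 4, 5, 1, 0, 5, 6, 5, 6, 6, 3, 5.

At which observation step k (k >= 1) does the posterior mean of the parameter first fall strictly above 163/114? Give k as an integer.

obs 1: x=4 → posterior Gamma(7, 13)
obs 2: x=5 → posterior Gamma(12, 14)
obs 3: x=1 → posterior Gamma(13, 15)
obs 4: x=0 → posterior Gamma(13, 16)
obs 5: x=5 → posterior Gamma(18, 17)
obs 6: x=6 → posterior Gamma(24, 18)
obs 7: x=5 → posterior Gamma(29, 19)
obs 8: x=6 → posterior Gamma(35, 20)
obs 9: x=6 → posterior Gamma(41, 21)
obs 10: x=3 → posterior Gamma(44, 22)
obs 11: x=5 → posterior Gamma(49, 23)

k = 7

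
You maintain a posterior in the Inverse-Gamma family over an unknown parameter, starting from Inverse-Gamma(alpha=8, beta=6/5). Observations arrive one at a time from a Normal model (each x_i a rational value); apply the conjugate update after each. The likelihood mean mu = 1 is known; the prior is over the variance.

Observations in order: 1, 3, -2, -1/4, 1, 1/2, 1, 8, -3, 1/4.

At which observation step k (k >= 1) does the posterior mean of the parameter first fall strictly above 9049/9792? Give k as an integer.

k = 4

obs 1: x=1 → posterior Inverse-Gamma(17/2, 6/5)
obs 2: x=3 → posterior Inverse-Gamma(9, 16/5)
obs 3: x=-2 → posterior Inverse-Gamma(19/2, 77/10)
obs 4: x=-1/4 → posterior Inverse-Gamma(10, 1357/160)
obs 5: x=1 → posterior Inverse-Gamma(21/2, 1357/160)
obs 6: x=1/2 → posterior Inverse-Gamma(11, 1377/160)
obs 7: x=1 → posterior Inverse-Gamma(23/2, 1377/160)
obs 8: x=8 → posterior Inverse-Gamma(12, 5297/160)
obs 9: x=-3 → posterior Inverse-Gamma(25/2, 6577/160)
obs 10: x=1/4 → posterior Inverse-Gamma(13, 3311/80)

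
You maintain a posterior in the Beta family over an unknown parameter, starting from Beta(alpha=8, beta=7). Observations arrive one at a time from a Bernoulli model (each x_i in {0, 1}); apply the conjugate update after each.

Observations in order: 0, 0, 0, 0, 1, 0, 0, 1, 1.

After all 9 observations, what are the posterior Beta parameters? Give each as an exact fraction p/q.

alpha=11, beta=13

obs 1: x=0 → posterior Beta(8, 8)
obs 2: x=0 → posterior Beta(8, 9)
obs 3: x=0 → posterior Beta(8, 10)
obs 4: x=0 → posterior Beta(8, 11)
obs 5: x=1 → posterior Beta(9, 11)
obs 6: x=0 → posterior Beta(9, 12)
obs 7: x=0 → posterior Beta(9, 13)
obs 8: x=1 → posterior Beta(10, 13)
obs 9: x=1 → posterior Beta(11, 13)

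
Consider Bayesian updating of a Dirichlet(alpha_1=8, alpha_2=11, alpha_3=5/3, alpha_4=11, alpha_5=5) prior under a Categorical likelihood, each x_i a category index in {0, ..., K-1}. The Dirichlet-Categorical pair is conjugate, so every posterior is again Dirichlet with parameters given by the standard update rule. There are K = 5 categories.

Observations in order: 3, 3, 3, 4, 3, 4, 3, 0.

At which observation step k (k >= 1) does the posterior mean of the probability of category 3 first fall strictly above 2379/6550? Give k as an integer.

obs 1: x=3 → posterior Dirichlet(8, 11, 5/3, 12, 5)
obs 2: x=3 → posterior Dirichlet(8, 11, 5/3, 13, 5)
obs 3: x=3 → posterior Dirichlet(8, 11, 5/3, 14, 5)
obs 4: x=4 → posterior Dirichlet(8, 11, 5/3, 14, 6)
obs 5: x=3 → posterior Dirichlet(8, 11, 5/3, 15, 6)
obs 6: x=4 → posterior Dirichlet(8, 11, 5/3, 15, 7)
obs 7: x=3 → posterior Dirichlet(8, 11, 5/3, 16, 7)
obs 8: x=0 → posterior Dirichlet(9, 11, 5/3, 16, 7)

k = 7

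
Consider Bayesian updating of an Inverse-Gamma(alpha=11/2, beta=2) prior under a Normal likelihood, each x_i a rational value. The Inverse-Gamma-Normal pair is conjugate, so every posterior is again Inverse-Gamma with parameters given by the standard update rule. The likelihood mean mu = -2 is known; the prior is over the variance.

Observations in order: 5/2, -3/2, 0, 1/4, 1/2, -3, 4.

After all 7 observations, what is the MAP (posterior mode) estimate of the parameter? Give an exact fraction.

obs 1: x=5/2 → posterior Inverse-Gamma(6, 97/8)
obs 2: x=-3/2 → posterior Inverse-Gamma(13/2, 49/4)
obs 3: x=0 → posterior Inverse-Gamma(7, 57/4)
obs 4: x=1/4 → posterior Inverse-Gamma(15/2, 537/32)
obs 5: x=1/2 → posterior Inverse-Gamma(8, 637/32)
obs 6: x=-3 → posterior Inverse-Gamma(17/2, 653/32)
obs 7: x=4 → posterior Inverse-Gamma(9, 1229/32)

1229/320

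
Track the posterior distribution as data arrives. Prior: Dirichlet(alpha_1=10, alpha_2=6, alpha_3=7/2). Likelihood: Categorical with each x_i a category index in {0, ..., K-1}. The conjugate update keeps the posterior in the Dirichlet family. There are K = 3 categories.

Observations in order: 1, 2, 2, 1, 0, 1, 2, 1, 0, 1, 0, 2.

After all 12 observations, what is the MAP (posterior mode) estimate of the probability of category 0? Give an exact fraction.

8/19

obs 1: x=1 → posterior Dirichlet(10, 7, 7/2)
obs 2: x=2 → posterior Dirichlet(10, 7, 9/2)
obs 3: x=2 → posterior Dirichlet(10, 7, 11/2)
obs 4: x=1 → posterior Dirichlet(10, 8, 11/2)
obs 5: x=0 → posterior Dirichlet(11, 8, 11/2)
obs 6: x=1 → posterior Dirichlet(11, 9, 11/2)
obs 7: x=2 → posterior Dirichlet(11, 9, 13/2)
obs 8: x=1 → posterior Dirichlet(11, 10, 13/2)
obs 9: x=0 → posterior Dirichlet(12, 10, 13/2)
obs 10: x=1 → posterior Dirichlet(12, 11, 13/2)
obs 11: x=0 → posterior Dirichlet(13, 11, 13/2)
obs 12: x=2 → posterior Dirichlet(13, 11, 15/2)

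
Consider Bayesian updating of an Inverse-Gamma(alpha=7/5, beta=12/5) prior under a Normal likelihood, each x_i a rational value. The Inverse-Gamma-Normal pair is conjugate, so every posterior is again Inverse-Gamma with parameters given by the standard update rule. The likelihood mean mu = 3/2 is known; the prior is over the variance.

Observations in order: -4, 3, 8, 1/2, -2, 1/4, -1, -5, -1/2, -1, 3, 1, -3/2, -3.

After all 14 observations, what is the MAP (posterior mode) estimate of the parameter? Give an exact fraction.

obs 1: x=-4 → posterior Inverse-Gamma(19/10, 701/40)
obs 2: x=3 → posterior Inverse-Gamma(12/5, 373/20)
obs 3: x=8 → posterior Inverse-Gamma(29/10, 1591/40)
obs 4: x=1/2 → posterior Inverse-Gamma(17/5, 1611/40)
obs 5: x=-2 → posterior Inverse-Gamma(39/10, 232/5)
obs 6: x=1/4 → posterior Inverse-Gamma(22/5, 7549/160)
obs 7: x=-1 → posterior Inverse-Gamma(49/10, 8049/160)
obs 8: x=-5 → posterior Inverse-Gamma(27/5, 11429/160)
obs 9: x=-1/2 → posterior Inverse-Gamma(59/10, 11749/160)
obs 10: x=-1 → posterior Inverse-Gamma(32/5, 12249/160)
obs 11: x=3 → posterior Inverse-Gamma(69/10, 12429/160)
obs 12: x=1 → posterior Inverse-Gamma(37/5, 12449/160)
obs 13: x=-3/2 → posterior Inverse-Gamma(79/10, 13169/160)
obs 14: x=-3 → posterior Inverse-Gamma(42/5, 14789/160)

14789/1504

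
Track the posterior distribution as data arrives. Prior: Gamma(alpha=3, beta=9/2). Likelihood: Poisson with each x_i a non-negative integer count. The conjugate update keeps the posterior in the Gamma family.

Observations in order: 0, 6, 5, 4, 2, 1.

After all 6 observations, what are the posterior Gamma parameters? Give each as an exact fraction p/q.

alpha=21, beta=21/2

obs 1: x=0 → posterior Gamma(3, 11/2)
obs 2: x=6 → posterior Gamma(9, 13/2)
obs 3: x=5 → posterior Gamma(14, 15/2)
obs 4: x=4 → posterior Gamma(18, 17/2)
obs 5: x=2 → posterior Gamma(20, 19/2)
obs 6: x=1 → posterior Gamma(21, 21/2)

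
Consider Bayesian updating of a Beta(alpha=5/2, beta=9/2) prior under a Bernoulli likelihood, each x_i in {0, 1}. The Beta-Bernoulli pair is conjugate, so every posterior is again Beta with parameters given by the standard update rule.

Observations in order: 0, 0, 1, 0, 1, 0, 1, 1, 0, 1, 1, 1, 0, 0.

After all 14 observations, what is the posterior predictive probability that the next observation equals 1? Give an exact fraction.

obs 1: x=0 → posterior Beta(5/2, 11/2)
obs 2: x=0 → posterior Beta(5/2, 13/2)
obs 3: x=1 → posterior Beta(7/2, 13/2)
obs 4: x=0 → posterior Beta(7/2, 15/2)
obs 5: x=1 → posterior Beta(9/2, 15/2)
obs 6: x=0 → posterior Beta(9/2, 17/2)
obs 7: x=1 → posterior Beta(11/2, 17/2)
obs 8: x=1 → posterior Beta(13/2, 17/2)
obs 9: x=0 → posterior Beta(13/2, 19/2)
obs 10: x=1 → posterior Beta(15/2, 19/2)
obs 11: x=1 → posterior Beta(17/2, 19/2)
obs 12: x=1 → posterior Beta(19/2, 19/2)
obs 13: x=0 → posterior Beta(19/2, 21/2)
obs 14: x=0 → posterior Beta(19/2, 23/2)

19/42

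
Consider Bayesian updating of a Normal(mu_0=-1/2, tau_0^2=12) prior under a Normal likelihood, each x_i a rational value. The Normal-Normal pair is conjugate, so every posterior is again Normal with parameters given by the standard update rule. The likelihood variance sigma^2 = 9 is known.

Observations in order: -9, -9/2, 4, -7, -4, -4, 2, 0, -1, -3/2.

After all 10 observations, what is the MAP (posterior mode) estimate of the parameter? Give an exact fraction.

-203/86

obs 1: x=-9 → posterior Normal(-75/14, 36/7)
obs 2: x=-9/2 → posterior Normal(-111/22, 36/11)
obs 3: x=4 → posterior Normal(-79/30, 12/5)
obs 4: x=-7 → posterior Normal(-135/38, 36/19)
obs 5: x=-4 → posterior Normal(-167/46, 36/23)
obs 6: x=-4 → posterior Normal(-199/54, 4/3)
obs 7: x=2 → posterior Normal(-183/62, 36/31)
obs 8: x=0 → posterior Normal(-183/70, 36/35)
obs 9: x=-1 → posterior Normal(-191/78, 12/13)
obs 10: x=-3/2 → posterior Normal(-203/86, 36/43)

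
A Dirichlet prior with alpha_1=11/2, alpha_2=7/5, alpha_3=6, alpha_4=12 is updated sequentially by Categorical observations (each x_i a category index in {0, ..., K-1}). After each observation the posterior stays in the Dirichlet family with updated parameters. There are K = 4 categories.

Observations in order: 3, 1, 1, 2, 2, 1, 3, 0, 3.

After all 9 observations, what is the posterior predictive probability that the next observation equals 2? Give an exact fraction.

obs 1: x=3 → posterior Dirichlet(11/2, 7/5, 6, 13)
obs 2: x=1 → posterior Dirichlet(11/2, 12/5, 6, 13)
obs 3: x=1 → posterior Dirichlet(11/2, 17/5, 6, 13)
obs 4: x=2 → posterior Dirichlet(11/2, 17/5, 7, 13)
obs 5: x=2 → posterior Dirichlet(11/2, 17/5, 8, 13)
obs 6: x=1 → posterior Dirichlet(11/2, 22/5, 8, 13)
obs 7: x=3 → posterior Dirichlet(11/2, 22/5, 8, 14)
obs 8: x=0 → posterior Dirichlet(13/2, 22/5, 8, 14)
obs 9: x=3 → posterior Dirichlet(13/2, 22/5, 8, 15)

80/339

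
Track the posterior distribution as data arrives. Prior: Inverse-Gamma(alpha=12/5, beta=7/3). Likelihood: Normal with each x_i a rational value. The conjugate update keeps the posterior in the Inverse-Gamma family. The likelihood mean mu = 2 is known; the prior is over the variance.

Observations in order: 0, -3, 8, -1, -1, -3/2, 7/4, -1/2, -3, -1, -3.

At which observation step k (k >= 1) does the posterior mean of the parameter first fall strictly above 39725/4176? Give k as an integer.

k = 3

obs 1: x=0 → posterior Inverse-Gamma(29/10, 13/3)
obs 2: x=-3 → posterior Inverse-Gamma(17/5, 101/6)
obs 3: x=8 → posterior Inverse-Gamma(39/10, 209/6)
obs 4: x=-1 → posterior Inverse-Gamma(22/5, 118/3)
obs 5: x=-1 → posterior Inverse-Gamma(49/10, 263/6)
obs 6: x=-3/2 → posterior Inverse-Gamma(27/5, 1199/24)
obs 7: x=7/4 → posterior Inverse-Gamma(59/10, 4799/96)
obs 8: x=-1/2 → posterior Inverse-Gamma(32/5, 5099/96)
obs 9: x=-3 → posterior Inverse-Gamma(69/10, 6299/96)
obs 10: x=-1 → posterior Inverse-Gamma(37/5, 6731/96)
obs 11: x=-3 → posterior Inverse-Gamma(79/10, 7931/96)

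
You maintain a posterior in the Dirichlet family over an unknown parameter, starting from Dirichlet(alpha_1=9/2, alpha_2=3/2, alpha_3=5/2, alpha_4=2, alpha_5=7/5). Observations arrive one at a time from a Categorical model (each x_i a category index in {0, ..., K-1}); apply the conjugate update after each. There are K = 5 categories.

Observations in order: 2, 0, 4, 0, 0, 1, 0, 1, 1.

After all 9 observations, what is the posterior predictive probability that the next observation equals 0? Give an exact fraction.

85/209

obs 1: x=2 → posterior Dirichlet(9/2, 3/2, 7/2, 2, 7/5)
obs 2: x=0 → posterior Dirichlet(11/2, 3/2, 7/2, 2, 7/5)
obs 3: x=4 → posterior Dirichlet(11/2, 3/2, 7/2, 2, 12/5)
obs 4: x=0 → posterior Dirichlet(13/2, 3/2, 7/2, 2, 12/5)
obs 5: x=0 → posterior Dirichlet(15/2, 3/2, 7/2, 2, 12/5)
obs 6: x=1 → posterior Dirichlet(15/2, 5/2, 7/2, 2, 12/5)
obs 7: x=0 → posterior Dirichlet(17/2, 5/2, 7/2, 2, 12/5)
obs 8: x=1 → posterior Dirichlet(17/2, 7/2, 7/2, 2, 12/5)
obs 9: x=1 → posterior Dirichlet(17/2, 9/2, 7/2, 2, 12/5)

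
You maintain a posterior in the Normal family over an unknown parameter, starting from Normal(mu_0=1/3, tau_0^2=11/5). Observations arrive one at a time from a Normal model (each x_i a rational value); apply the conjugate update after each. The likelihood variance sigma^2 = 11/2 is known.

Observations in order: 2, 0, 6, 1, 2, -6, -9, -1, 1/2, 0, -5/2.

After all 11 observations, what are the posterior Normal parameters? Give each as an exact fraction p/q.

obs 1: x=2 → posterior Normal(17/21, 11/7)
obs 2: x=0 → posterior Normal(17/27, 11/9)
obs 3: x=6 → posterior Normal(53/33, 1)
obs 4: x=1 → posterior Normal(59/39, 11/13)
obs 5: x=2 → posterior Normal(71/45, 11/15)
obs 6: x=-6 → posterior Normal(35/51, 11/17)
obs 7: x=-9 → posterior Normal(-1/3, 11/19)
obs 8: x=-1 → posterior Normal(-25/63, 11/21)
obs 9: x=1/2 → posterior Normal(-22/69, 11/23)
obs 10: x=0 → posterior Normal(-22/75, 11/25)
obs 11: x=-5/2 → posterior Normal(-37/81, 11/27)

mu_0=-37/81, tau_0^2=11/27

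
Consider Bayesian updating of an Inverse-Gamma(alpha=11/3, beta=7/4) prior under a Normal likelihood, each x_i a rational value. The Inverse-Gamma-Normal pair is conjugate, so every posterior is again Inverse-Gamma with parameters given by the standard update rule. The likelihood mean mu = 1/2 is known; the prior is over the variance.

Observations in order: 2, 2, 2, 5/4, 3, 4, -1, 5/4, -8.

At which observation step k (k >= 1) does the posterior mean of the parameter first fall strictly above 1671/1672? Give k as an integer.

obs 1: x=2 → posterior Inverse-Gamma(25/6, 23/8)
obs 2: x=2 → posterior Inverse-Gamma(14/3, 4)
obs 3: x=2 → posterior Inverse-Gamma(31/6, 41/8)
obs 4: x=5/4 → posterior Inverse-Gamma(17/3, 173/32)
obs 5: x=3 → posterior Inverse-Gamma(37/6, 273/32)
obs 6: x=4 → posterior Inverse-Gamma(20/3, 469/32)
obs 7: x=-1 → posterior Inverse-Gamma(43/6, 505/32)
obs 8: x=5/4 → posterior Inverse-Gamma(23/3, 257/16)
obs 9: x=-8 → posterior Inverse-Gamma(49/6, 835/16)

k = 2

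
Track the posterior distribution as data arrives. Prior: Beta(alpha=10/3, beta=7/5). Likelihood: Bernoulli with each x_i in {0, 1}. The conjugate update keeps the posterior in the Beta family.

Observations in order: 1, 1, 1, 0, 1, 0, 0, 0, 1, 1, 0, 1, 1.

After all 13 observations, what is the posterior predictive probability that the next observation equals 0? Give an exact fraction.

48/133

obs 1: x=1 → posterior Beta(13/3, 7/5)
obs 2: x=1 → posterior Beta(16/3, 7/5)
obs 3: x=1 → posterior Beta(19/3, 7/5)
obs 4: x=0 → posterior Beta(19/3, 12/5)
obs 5: x=1 → posterior Beta(22/3, 12/5)
obs 6: x=0 → posterior Beta(22/3, 17/5)
obs 7: x=0 → posterior Beta(22/3, 22/5)
obs 8: x=0 → posterior Beta(22/3, 27/5)
obs 9: x=1 → posterior Beta(25/3, 27/5)
obs 10: x=1 → posterior Beta(28/3, 27/5)
obs 11: x=0 → posterior Beta(28/3, 32/5)
obs 12: x=1 → posterior Beta(31/3, 32/5)
obs 13: x=1 → posterior Beta(34/3, 32/5)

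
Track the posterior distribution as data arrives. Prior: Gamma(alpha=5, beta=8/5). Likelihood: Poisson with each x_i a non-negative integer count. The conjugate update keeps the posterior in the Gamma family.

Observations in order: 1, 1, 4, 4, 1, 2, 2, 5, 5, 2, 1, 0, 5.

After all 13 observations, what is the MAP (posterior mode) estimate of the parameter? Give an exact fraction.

185/73

obs 1: x=1 → posterior Gamma(6, 13/5)
obs 2: x=1 → posterior Gamma(7, 18/5)
obs 3: x=4 → posterior Gamma(11, 23/5)
obs 4: x=4 → posterior Gamma(15, 28/5)
obs 5: x=1 → posterior Gamma(16, 33/5)
obs 6: x=2 → posterior Gamma(18, 38/5)
obs 7: x=2 → posterior Gamma(20, 43/5)
obs 8: x=5 → posterior Gamma(25, 48/5)
obs 9: x=5 → posterior Gamma(30, 53/5)
obs 10: x=2 → posterior Gamma(32, 58/5)
obs 11: x=1 → posterior Gamma(33, 63/5)
obs 12: x=0 → posterior Gamma(33, 68/5)
obs 13: x=5 → posterior Gamma(38, 73/5)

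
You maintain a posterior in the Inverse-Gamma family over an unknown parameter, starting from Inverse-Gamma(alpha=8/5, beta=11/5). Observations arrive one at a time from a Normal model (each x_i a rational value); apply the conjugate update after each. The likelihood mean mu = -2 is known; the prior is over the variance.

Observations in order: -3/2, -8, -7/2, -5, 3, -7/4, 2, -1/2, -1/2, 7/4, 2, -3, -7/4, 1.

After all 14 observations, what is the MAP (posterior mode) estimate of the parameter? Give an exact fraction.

obs 1: x=-3/2 → posterior Inverse-Gamma(21/10, 93/40)
obs 2: x=-8 → posterior Inverse-Gamma(13/5, 813/40)
obs 3: x=-7/2 → posterior Inverse-Gamma(31/10, 429/20)
obs 4: x=-5 → posterior Inverse-Gamma(18/5, 519/20)
obs 5: x=3 → posterior Inverse-Gamma(41/10, 769/20)
obs 6: x=-7/4 → posterior Inverse-Gamma(23/5, 6157/160)
obs 7: x=2 → posterior Inverse-Gamma(51/10, 7437/160)
obs 8: x=-1/2 → posterior Inverse-Gamma(28/5, 7617/160)
obs 9: x=-1/2 → posterior Inverse-Gamma(61/10, 7797/160)
obs 10: x=7/4 → posterior Inverse-Gamma(33/5, 4461/80)
obs 11: x=2 → posterior Inverse-Gamma(71/10, 5101/80)
obs 12: x=-3 → posterior Inverse-Gamma(38/5, 5141/80)
obs 13: x=-7/4 → posterior Inverse-Gamma(81/10, 10287/160)
obs 14: x=1 → posterior Inverse-Gamma(43/5, 11007/160)

3669/512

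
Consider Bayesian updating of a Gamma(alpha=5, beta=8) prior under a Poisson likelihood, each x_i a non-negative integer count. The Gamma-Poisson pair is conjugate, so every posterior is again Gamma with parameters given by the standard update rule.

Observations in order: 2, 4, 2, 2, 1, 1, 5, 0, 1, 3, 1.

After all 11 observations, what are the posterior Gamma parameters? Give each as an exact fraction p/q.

alpha=27, beta=19

obs 1: x=2 → posterior Gamma(7, 9)
obs 2: x=4 → posterior Gamma(11, 10)
obs 3: x=2 → posterior Gamma(13, 11)
obs 4: x=2 → posterior Gamma(15, 12)
obs 5: x=1 → posterior Gamma(16, 13)
obs 6: x=1 → posterior Gamma(17, 14)
obs 7: x=5 → posterior Gamma(22, 15)
obs 8: x=0 → posterior Gamma(22, 16)
obs 9: x=1 → posterior Gamma(23, 17)
obs 10: x=3 → posterior Gamma(26, 18)
obs 11: x=1 → posterior Gamma(27, 19)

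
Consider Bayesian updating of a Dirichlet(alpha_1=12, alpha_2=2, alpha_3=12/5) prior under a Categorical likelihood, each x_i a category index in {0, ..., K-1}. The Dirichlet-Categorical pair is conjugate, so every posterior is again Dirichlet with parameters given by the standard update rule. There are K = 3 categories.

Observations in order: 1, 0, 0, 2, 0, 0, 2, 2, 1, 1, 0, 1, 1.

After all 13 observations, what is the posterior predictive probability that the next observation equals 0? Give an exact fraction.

obs 1: x=1 → posterior Dirichlet(12, 3, 12/5)
obs 2: x=0 → posterior Dirichlet(13, 3, 12/5)
obs 3: x=0 → posterior Dirichlet(14, 3, 12/5)
obs 4: x=2 → posterior Dirichlet(14, 3, 17/5)
obs 5: x=0 → posterior Dirichlet(15, 3, 17/5)
obs 6: x=0 → posterior Dirichlet(16, 3, 17/5)
obs 7: x=2 → posterior Dirichlet(16, 3, 22/5)
obs 8: x=2 → posterior Dirichlet(16, 3, 27/5)
obs 9: x=1 → posterior Dirichlet(16, 4, 27/5)
obs 10: x=1 → posterior Dirichlet(16, 5, 27/5)
obs 11: x=0 → posterior Dirichlet(17, 5, 27/5)
obs 12: x=1 → posterior Dirichlet(17, 6, 27/5)
obs 13: x=1 → posterior Dirichlet(17, 7, 27/5)

85/147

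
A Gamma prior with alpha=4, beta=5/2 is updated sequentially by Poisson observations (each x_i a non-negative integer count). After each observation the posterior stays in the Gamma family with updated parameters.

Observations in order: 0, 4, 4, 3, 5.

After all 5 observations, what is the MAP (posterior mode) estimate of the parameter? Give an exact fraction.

38/15

obs 1: x=0 → posterior Gamma(4, 7/2)
obs 2: x=4 → posterior Gamma(8, 9/2)
obs 3: x=4 → posterior Gamma(12, 11/2)
obs 4: x=3 → posterior Gamma(15, 13/2)
obs 5: x=5 → posterior Gamma(20, 15/2)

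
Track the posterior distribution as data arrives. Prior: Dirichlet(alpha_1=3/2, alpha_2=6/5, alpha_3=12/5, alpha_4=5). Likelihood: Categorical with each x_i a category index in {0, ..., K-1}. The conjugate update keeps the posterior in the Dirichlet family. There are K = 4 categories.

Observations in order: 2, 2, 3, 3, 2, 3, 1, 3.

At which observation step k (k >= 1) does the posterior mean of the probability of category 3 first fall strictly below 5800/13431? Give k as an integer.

k = 2

obs 1: x=2 → posterior Dirichlet(3/2, 6/5, 17/5, 5)
obs 2: x=2 → posterior Dirichlet(3/2, 6/5, 22/5, 5)
obs 3: x=3 → posterior Dirichlet(3/2, 6/5, 22/5, 6)
obs 4: x=3 → posterior Dirichlet(3/2, 6/5, 22/5, 7)
obs 5: x=2 → posterior Dirichlet(3/2, 6/5, 27/5, 7)
obs 6: x=3 → posterior Dirichlet(3/2, 6/5, 27/5, 8)
obs 7: x=1 → posterior Dirichlet(3/2, 11/5, 27/5, 8)
obs 8: x=3 → posterior Dirichlet(3/2, 11/5, 27/5, 9)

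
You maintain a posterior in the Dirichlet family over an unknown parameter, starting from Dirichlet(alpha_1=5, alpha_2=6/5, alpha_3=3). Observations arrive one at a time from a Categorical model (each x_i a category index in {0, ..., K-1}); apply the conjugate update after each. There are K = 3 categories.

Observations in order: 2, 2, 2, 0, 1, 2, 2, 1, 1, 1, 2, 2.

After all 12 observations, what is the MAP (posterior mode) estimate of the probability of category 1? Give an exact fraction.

3/13

obs 1: x=2 → posterior Dirichlet(5, 6/5, 4)
obs 2: x=2 → posterior Dirichlet(5, 6/5, 5)
obs 3: x=2 → posterior Dirichlet(5, 6/5, 6)
obs 4: x=0 → posterior Dirichlet(6, 6/5, 6)
obs 5: x=1 → posterior Dirichlet(6, 11/5, 6)
obs 6: x=2 → posterior Dirichlet(6, 11/5, 7)
obs 7: x=2 → posterior Dirichlet(6, 11/5, 8)
obs 8: x=1 → posterior Dirichlet(6, 16/5, 8)
obs 9: x=1 → posterior Dirichlet(6, 21/5, 8)
obs 10: x=1 → posterior Dirichlet(6, 26/5, 8)
obs 11: x=2 → posterior Dirichlet(6, 26/5, 9)
obs 12: x=2 → posterior Dirichlet(6, 26/5, 10)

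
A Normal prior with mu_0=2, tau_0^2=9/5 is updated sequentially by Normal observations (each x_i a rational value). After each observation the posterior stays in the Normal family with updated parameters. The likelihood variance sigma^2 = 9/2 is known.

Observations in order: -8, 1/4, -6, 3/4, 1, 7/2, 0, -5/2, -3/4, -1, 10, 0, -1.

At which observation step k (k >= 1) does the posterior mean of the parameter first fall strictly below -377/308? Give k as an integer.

k = 3

obs 1: x=-8 → posterior Normal(-6/7, 9/7)
obs 2: x=1/4 → posterior Normal(-11/18, 1)
obs 3: x=-6 → posterior Normal(-35/22, 9/11)
obs 4: x=3/4 → posterior Normal(-16/13, 9/13)
obs 5: x=1 → posterior Normal(-14/15, 3/5)
obs 6: x=7/2 → posterior Normal(-7/17, 9/17)
obs 7: x=0 → posterior Normal(-7/19, 9/19)
obs 8: x=-5/2 → posterior Normal(-4/7, 3/7)
obs 9: x=-3/4 → posterior Normal(-27/46, 9/23)
obs 10: x=-1 → posterior Normal(-31/50, 9/25)
obs 11: x=10 → posterior Normal(1/6, 1/3)
obs 12: x=0 → posterior Normal(9/58, 9/29)
obs 13: x=-1 → posterior Normal(5/62, 9/31)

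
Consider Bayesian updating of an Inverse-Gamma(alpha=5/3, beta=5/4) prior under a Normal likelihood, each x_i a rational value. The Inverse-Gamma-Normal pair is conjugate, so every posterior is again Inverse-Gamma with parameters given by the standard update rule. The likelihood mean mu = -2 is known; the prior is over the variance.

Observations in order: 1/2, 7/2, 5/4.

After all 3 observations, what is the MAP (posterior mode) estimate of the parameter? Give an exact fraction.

obs 1: x=1/2 → posterior Inverse-Gamma(13/6, 35/8)
obs 2: x=7/2 → posterior Inverse-Gamma(8/3, 39/2)
obs 3: x=5/4 → posterior Inverse-Gamma(19/6, 793/32)

2379/400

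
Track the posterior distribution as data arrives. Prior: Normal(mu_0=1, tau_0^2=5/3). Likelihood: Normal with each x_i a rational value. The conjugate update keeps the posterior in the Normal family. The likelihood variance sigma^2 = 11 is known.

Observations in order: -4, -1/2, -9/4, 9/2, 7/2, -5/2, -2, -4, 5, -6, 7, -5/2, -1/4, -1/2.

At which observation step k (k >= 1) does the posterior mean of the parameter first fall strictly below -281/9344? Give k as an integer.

obs 1: x=-4 → posterior Normal(13/38, 55/38)
obs 2: x=-1/2 → posterior Normal(21/86, 55/43)
obs 3: x=-9/4 → posterior Normal(-1/64, 55/48)
obs 4: x=9/2 → posterior Normal(87/212, 55/53)
obs 5: x=7/2 → posterior Normal(157/232, 55/58)
obs 6: x=-5/2 → posterior Normal(107/252, 55/63)
obs 7: x=-2 → posterior Normal(67/272, 55/68)
obs 8: x=-4 → posterior Normal(-13/292, 55/73)
obs 9: x=5 → posterior Normal(29/104, 55/78)
obs 10: x=-6 → posterior Normal(-33/332, 55/83)
obs 11: x=7 → posterior Normal(107/352, 5/8)
obs 12: x=-5/2 → posterior Normal(19/124, 55/93)
obs 13: x=-1/4 → posterior Normal(13/98, 55/98)
obs 14: x=-1/2 → posterior Normal(21/206, 55/103)

k = 8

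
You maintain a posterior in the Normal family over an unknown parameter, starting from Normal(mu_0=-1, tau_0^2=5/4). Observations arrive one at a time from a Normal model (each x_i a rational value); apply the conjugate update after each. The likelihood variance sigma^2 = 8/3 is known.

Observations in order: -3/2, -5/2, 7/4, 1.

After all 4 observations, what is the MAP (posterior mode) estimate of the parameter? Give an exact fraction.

obs 1: x=-3/2 → posterior Normal(-109/94, 40/47)
obs 2: x=-5/2 → posterior Normal(-46/31, 20/31)
obs 3: x=7/4 → posterior Normal(-263/308, 40/77)
obs 4: x=1 → posterior Normal(-203/368, 10/23)

-203/368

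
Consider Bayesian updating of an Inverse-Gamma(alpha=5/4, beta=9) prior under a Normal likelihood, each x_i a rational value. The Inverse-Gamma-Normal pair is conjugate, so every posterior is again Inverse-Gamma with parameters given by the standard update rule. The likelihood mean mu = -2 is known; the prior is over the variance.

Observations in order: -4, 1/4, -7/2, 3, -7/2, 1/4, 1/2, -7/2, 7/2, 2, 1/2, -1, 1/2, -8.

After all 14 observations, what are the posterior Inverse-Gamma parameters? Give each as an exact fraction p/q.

obs 1: x=-4 → posterior Inverse-Gamma(7/4, 11)
obs 2: x=1/4 → posterior Inverse-Gamma(9/4, 433/32)
obs 3: x=-7/2 → posterior Inverse-Gamma(11/4, 469/32)
obs 4: x=3 → posterior Inverse-Gamma(13/4, 869/32)
obs 5: x=-7/2 → posterior Inverse-Gamma(15/4, 905/32)
obs 6: x=1/4 → posterior Inverse-Gamma(17/4, 493/16)
obs 7: x=1/2 → posterior Inverse-Gamma(19/4, 543/16)
obs 8: x=-7/2 → posterior Inverse-Gamma(21/4, 561/16)
obs 9: x=7/2 → posterior Inverse-Gamma(23/4, 803/16)
obs 10: x=2 → posterior Inverse-Gamma(25/4, 931/16)
obs 11: x=1/2 → posterior Inverse-Gamma(27/4, 981/16)
obs 12: x=-1 → posterior Inverse-Gamma(29/4, 989/16)
obs 13: x=1/2 → posterior Inverse-Gamma(31/4, 1039/16)
obs 14: x=-8 → posterior Inverse-Gamma(33/4, 1327/16)

alpha=33/4, beta=1327/16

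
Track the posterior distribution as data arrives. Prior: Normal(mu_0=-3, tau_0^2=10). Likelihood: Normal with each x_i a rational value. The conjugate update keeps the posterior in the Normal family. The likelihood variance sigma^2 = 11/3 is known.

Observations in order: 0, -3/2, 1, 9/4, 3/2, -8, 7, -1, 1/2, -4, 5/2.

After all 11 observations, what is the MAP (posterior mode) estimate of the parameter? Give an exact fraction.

-51/682

obs 1: x=0 → posterior Normal(-33/41, 110/41)
obs 2: x=-3/2 → posterior Normal(-78/71, 110/71)
obs 3: x=1 → posterior Normal(-48/101, 110/101)
obs 4: x=9/4 → posterior Normal(39/262, 110/131)
obs 5: x=3/2 → posterior Normal(129/322, 110/161)
obs 6: x=-8 → posterior Normal(-351/382, 110/191)
obs 7: x=7 → posterior Normal(69/442, 110/221)
obs 8: x=-1 → posterior Normal(9/502, 110/251)
obs 9: x=1/2 → posterior Normal(39/562, 110/281)
obs 10: x=-4 → posterior Normal(-201/622, 110/311)
obs 11: x=5/2 → posterior Normal(-51/682, 10/31)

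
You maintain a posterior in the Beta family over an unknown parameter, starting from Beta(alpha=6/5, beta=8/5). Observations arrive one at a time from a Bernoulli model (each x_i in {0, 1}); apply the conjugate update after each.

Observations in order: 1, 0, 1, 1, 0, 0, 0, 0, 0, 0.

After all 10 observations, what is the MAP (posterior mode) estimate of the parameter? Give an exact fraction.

8/27

obs 1: x=1 → posterior Beta(11/5, 8/5)
obs 2: x=0 → posterior Beta(11/5, 13/5)
obs 3: x=1 → posterior Beta(16/5, 13/5)
obs 4: x=1 → posterior Beta(21/5, 13/5)
obs 5: x=0 → posterior Beta(21/5, 18/5)
obs 6: x=0 → posterior Beta(21/5, 23/5)
obs 7: x=0 → posterior Beta(21/5, 28/5)
obs 8: x=0 → posterior Beta(21/5, 33/5)
obs 9: x=0 → posterior Beta(21/5, 38/5)
obs 10: x=0 → posterior Beta(21/5, 43/5)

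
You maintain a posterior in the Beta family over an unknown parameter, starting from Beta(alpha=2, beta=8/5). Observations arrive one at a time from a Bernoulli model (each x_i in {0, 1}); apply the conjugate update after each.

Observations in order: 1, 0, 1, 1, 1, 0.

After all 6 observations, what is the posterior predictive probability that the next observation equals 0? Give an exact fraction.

3/8

obs 1: x=1 → posterior Beta(3, 8/5)
obs 2: x=0 → posterior Beta(3, 13/5)
obs 3: x=1 → posterior Beta(4, 13/5)
obs 4: x=1 → posterior Beta(5, 13/5)
obs 5: x=1 → posterior Beta(6, 13/5)
obs 6: x=0 → posterior Beta(6, 18/5)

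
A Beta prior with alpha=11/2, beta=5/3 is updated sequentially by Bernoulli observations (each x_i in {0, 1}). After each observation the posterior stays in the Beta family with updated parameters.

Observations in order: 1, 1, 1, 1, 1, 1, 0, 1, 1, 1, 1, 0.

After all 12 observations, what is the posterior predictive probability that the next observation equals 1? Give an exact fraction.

93/115

obs 1: x=1 → posterior Beta(13/2, 5/3)
obs 2: x=1 → posterior Beta(15/2, 5/3)
obs 3: x=1 → posterior Beta(17/2, 5/3)
obs 4: x=1 → posterior Beta(19/2, 5/3)
obs 5: x=1 → posterior Beta(21/2, 5/3)
obs 6: x=1 → posterior Beta(23/2, 5/3)
obs 7: x=0 → posterior Beta(23/2, 8/3)
obs 8: x=1 → posterior Beta(25/2, 8/3)
obs 9: x=1 → posterior Beta(27/2, 8/3)
obs 10: x=1 → posterior Beta(29/2, 8/3)
obs 11: x=1 → posterior Beta(31/2, 8/3)
obs 12: x=0 → posterior Beta(31/2, 11/3)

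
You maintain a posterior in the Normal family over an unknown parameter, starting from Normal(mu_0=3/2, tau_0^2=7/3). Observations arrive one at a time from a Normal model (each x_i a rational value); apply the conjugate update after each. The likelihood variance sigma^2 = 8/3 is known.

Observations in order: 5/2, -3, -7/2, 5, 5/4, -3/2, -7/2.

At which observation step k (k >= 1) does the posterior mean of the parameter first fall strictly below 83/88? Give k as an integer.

obs 1: x=5/2 → posterior Normal(59/30, 56/45)
obs 2: x=-3 → posterior Normal(17/44, 28/33)
obs 3: x=-7/2 → posterior Normal(-16/29, 56/87)
obs 4: x=5 → posterior Normal(19/36, 14/27)
obs 5: x=5/4 → posterior Normal(111/172, 56/129)
obs 6: x=-3/2 → posterior Normal(69/200, 28/75)
obs 7: x=-7/2 → posterior Normal(-29/228, 56/171)

k = 2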